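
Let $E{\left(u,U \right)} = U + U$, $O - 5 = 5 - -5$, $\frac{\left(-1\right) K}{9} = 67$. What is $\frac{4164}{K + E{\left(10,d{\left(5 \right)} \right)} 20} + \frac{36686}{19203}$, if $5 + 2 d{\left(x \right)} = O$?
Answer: $- \frac{65176834}{7738809} \approx -8.4221$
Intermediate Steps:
$K = -603$ ($K = \left(-9\right) 67 = -603$)
$O = 15$ ($O = 5 + \left(5 - -5\right) = 5 + \left(5 + 5\right) = 5 + 10 = 15$)
$d{\left(x \right)} = 5$ ($d{\left(x \right)} = - \frac{5}{2} + \frac{1}{2} \cdot 15 = - \frac{5}{2} + \frac{15}{2} = 5$)
$E{\left(u,U \right)} = 2 U$
$\frac{4164}{K + E{\left(10,d{\left(5 \right)} \right)} 20} + \frac{36686}{19203} = \frac{4164}{-603 + 2 \cdot 5 \cdot 20} + \frac{36686}{19203} = \frac{4164}{-603 + 10 \cdot 20} + 36686 \cdot \frac{1}{19203} = \frac{4164}{-603 + 200} + \frac{36686}{19203} = \frac{4164}{-403} + \frac{36686}{19203} = 4164 \left(- \frac{1}{403}\right) + \frac{36686}{19203} = - \frac{4164}{403} + \frac{36686}{19203} = - \frac{65176834}{7738809}$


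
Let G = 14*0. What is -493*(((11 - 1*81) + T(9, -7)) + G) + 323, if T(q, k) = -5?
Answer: 37298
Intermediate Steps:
G = 0
-493*(((11 - 1*81) + T(9, -7)) + G) + 323 = -493*(((11 - 1*81) - 5) + 0) + 323 = -493*(((11 - 81) - 5) + 0) + 323 = -493*((-70 - 5) + 0) + 323 = -493*(-75 + 0) + 323 = -493*(-75) + 323 = 36975 + 323 = 37298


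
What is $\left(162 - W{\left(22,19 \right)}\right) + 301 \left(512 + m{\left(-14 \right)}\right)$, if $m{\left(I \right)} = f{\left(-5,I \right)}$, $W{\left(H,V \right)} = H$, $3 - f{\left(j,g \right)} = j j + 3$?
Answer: $146727$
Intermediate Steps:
$f{\left(j,g \right)} = - j^{2}$ ($f{\left(j,g \right)} = 3 - \left(j j + 3\right) = 3 - \left(j^{2} + 3\right) = 3 - \left(3 + j^{2}\right) = - j^{2}$)
$m{\left(I \right)} = -25$ ($m{\left(I \right)} = - \left(-5\right)^{2} = \left(-1\right) 25 = -25$)
$\left(162 - W{\left(22,19 \right)}\right) + 301 \left(512 + m{\left(-14 \right)}\right) = \left(162 - 22\right) + 301 \left(512 - 25\right) = \left(162 - 22\right) + 301 \cdot 487 = 140 + 146587 = 146727$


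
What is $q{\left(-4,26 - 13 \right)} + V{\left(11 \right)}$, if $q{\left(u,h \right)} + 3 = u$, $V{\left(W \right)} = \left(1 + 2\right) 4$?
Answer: $5$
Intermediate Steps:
$V{\left(W \right)} = 12$ ($V{\left(W \right)} = 3 \cdot 4 = 12$)
$q{\left(u,h \right)} = -3 + u$
$q{\left(-4,26 - 13 \right)} + V{\left(11 \right)} = \left(-3 - 4\right) + 12 = -7 + 12 = 5$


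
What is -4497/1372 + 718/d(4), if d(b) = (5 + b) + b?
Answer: 926635/17836 ≈ 51.953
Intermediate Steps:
d(b) = 5 + 2*b
-4497/1372 + 718/d(4) = -4497/1372 + 718/(5 + 2*4) = -4497*1/1372 + 718/(5 + 8) = -4497/1372 + 718/13 = 926635/17836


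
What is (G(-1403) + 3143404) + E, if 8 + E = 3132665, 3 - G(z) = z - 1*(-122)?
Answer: 6277345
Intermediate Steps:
G(z) = -119 - z (G(z) = 3 - (z - 1*(-122)) = 3 - (z + 122) = 3 - (122 + z) = 3 + (-122 - z) = -119 - z)
E = 3132657 (E = -8 + 3132665 = 3132657)
(G(-1403) + 3143404) + E = ((-119 - 1*(-1403)) + 3143404) + 3132657 = ((-119 + 1403) + 3143404) + 3132657 = (1284 + 3143404) + 3132657 = 3144688 + 3132657 = 6277345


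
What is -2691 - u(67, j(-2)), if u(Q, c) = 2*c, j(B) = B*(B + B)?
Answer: -2707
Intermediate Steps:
j(B) = 2*B² (j(B) = B*(2*B) = 2*B²)
-2691 - u(67, j(-2)) = -2691 - 2*2*(-2)² = -2691 - 2*2*4 = -2691 - 2*8 = -2691 - 1*16 = -2691 - 16 = -2707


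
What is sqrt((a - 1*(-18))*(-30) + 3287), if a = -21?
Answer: sqrt(3377) ≈ 58.112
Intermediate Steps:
sqrt((a - 1*(-18))*(-30) + 3287) = sqrt((-21 - 1*(-18))*(-30) + 3287) = sqrt((-21 + 18)*(-30) + 3287) = sqrt(-3*(-30) + 3287) = sqrt(90 + 3287) = sqrt(3377)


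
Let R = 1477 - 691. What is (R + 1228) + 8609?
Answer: 10623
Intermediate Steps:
R = 786
(R + 1228) + 8609 = (786 + 1228) + 8609 = 2014 + 8609 = 10623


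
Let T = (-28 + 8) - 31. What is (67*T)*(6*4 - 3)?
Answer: -71757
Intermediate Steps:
T = -51 (T = -20 - 31 = -51)
(67*T)*(6*4 - 3) = (67*(-51))*(6*4 - 3) = -3417*(24 - 3) = -3417*21 = -71757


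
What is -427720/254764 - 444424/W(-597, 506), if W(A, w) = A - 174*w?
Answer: 18827426854/5645633931 ≈ 3.3349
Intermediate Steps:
-427720/254764 - 444424/W(-597, 506) = -427720/254764 - 444424/(-597 - 174*506) = -427720*1/254764 - 444424/(-597 - 88044) = -106930/63691 - 444424/(-88641) = -106930/63691 - 444424*(-1/88641) = -106930/63691 + 444424/88641 = 18827426854/5645633931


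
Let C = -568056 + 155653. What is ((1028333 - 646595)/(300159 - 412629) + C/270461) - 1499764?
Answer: -7603515634753418/5069791445 ≈ -1.4998e+6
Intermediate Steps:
C = -412403
((1028333 - 646595)/(300159 - 412629) + C/270461) - 1499764 = ((1028333 - 646595)/(300159 - 412629) - 412403/270461) - 1499764 = (381738/(-112470) - 412403*1/270461) - 1499764 = (381738*(-1/112470) - 412403/270461) - 1499764 = (-63623/18745 - 412403/270461) - 1499764 = -24938034438/5069791445 - 1499764 = -7603515634753418/5069791445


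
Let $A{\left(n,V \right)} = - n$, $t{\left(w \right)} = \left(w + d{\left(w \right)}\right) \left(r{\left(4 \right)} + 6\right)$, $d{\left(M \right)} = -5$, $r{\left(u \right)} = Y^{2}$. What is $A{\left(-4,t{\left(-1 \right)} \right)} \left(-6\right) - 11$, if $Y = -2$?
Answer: $-35$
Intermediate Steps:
$r{\left(u \right)} = 4$ ($r{\left(u \right)} = \left(-2\right)^{2} = 4$)
$t{\left(w \right)} = -50 + 10 w$ ($t{\left(w \right)} = \left(w - 5\right) \left(4 + 6\right) = \left(-5 + w\right) 10 = -50 + 10 w$)
$A{\left(-4,t{\left(-1 \right)} \right)} \left(-6\right) - 11 = \left(-1\right) \left(-4\right) \left(-6\right) - 11 = 4 \left(-6\right) - 11 = -24 - 11 = -35$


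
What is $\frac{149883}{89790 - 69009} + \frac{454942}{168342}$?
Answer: $\frac{642328772}{64783613} \approx 9.915$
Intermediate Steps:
$\frac{149883}{89790 - 69009} + \frac{454942}{168342} = \frac{149883}{20781} + 454942 \cdot \frac{1}{168342} = 149883 \cdot \frac{1}{20781} + \frac{227471}{84171} = \frac{49961}{6927} + \frac{227471}{84171} = \frac{642328772}{64783613}$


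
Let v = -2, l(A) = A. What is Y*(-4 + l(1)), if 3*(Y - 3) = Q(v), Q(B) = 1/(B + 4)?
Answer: -19/2 ≈ -9.5000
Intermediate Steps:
Q(B) = 1/(4 + B)
Y = 19/6 (Y = 3 + 1/(3*(4 - 2)) = 3 + (1/3)/2 = 3 + (1/3)*(1/2) = 3 + 1/6 = 19/6 ≈ 3.1667)
Y*(-4 + l(1)) = 19*(-4 + 1)/6 = (19/6)*(-3) = -19/2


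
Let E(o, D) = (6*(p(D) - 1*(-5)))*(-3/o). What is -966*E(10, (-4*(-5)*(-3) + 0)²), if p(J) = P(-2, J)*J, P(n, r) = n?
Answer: -12510666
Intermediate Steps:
p(J) = -2*J
E(o, D) = -3*(30 - 12*D)/o (E(o, D) = (6*(-2*D - 1*(-5)))*(-3/o) = (6*(-2*D + 5))*(-3/o) = (6*(5 - 2*D))*(-3/o) = (30 - 12*D)*(-3/o) = -3*(30 - 12*D)/o)
-966*E(10, (-4*(-5)*(-3) + 0)²) = -17388*(-5 + 2*(-4*(-5)*(-3) + 0)²)/10 = -17388*(-5 + 2*(20*(-3) + 0)²)/10 = -17388*(-5 + 2*(-60 + 0)²)/10 = -17388*(-5 + 2*(-60)²)/10 = -17388*(-5 + 2*3600)/10 = -17388*(-5 + 7200)/10 = -17388*7195/10 = -966*12951 = -12510666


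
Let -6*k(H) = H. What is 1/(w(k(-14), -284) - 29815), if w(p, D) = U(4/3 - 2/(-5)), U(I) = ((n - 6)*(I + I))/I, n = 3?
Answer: -1/29821 ≈ -3.3533e-5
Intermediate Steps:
U(I) = -6 (U(I) = ((3 - 6)*(I + I))/I = (-6*I)/I = -6)
k(H) = -H/6
w(p, D) = -6
1/(w(k(-14), -284) - 29815) = 1/(-6 - 29815) = 1/(-29821) = -1/29821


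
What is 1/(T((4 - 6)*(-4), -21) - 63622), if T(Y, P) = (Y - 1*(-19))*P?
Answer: -1/64189 ≈ -1.5579e-5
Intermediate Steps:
T(Y, P) = P*(19 + Y) (T(Y, P) = (Y + 19)*P = (19 + Y)*P = P*(19 + Y))
1/(T((4 - 6)*(-4), -21) - 63622) = 1/(-21*(19 + (4 - 6)*(-4)) - 63622) = 1/(-21*(19 - 2*(-4)) - 63622) = 1/(-21*(19 + 8) - 63622) = 1/(-21*27 - 63622) = 1/(-567 - 63622) = 1/(-64189) = -1/64189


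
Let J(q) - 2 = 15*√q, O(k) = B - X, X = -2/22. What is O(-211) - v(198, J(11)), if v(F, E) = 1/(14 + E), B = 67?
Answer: 1637798/24409 - 15*√11/2219 ≈ 67.076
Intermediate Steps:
X = -1/11 (X = -2*1/22 = -1/11 ≈ -0.090909)
O(k) = 738/11 (O(k) = 67 - 1*(-1/11) = 67 + 1/11 = 738/11)
J(q) = 2 + 15*√q
O(-211) - v(198, J(11)) = 738/11 - 1/(14 + (2 + 15*√11)) = 738/11 - 1/(16 + 15*√11)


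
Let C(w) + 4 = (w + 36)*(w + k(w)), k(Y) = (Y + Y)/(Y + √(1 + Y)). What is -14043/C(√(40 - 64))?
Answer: 14043*(-√(1 + 2*I*√6) - 2*I*√6)/(4*(-12 + (-7 + 18*I*√6)*(√(1 + 2*I*√6) + 2*I*√6) + 36*I*√6)) ≈ -7.8156 + 70.165*I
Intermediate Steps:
k(Y) = 2*Y/(Y + √(1 + Y)) (k(Y) = (2*Y)/(Y + √(1 + Y)) = 2*Y/(Y + √(1 + Y)))
C(w) = -4 + (36 + w)*(w + 2*w/(w + √(1 + w))) (C(w) = -4 + (w + 36)*(w + 2*w/(w + √(1 + w))) = -4 + (36 + w)*(w + 2*w/(w + √(1 + w))))
-14043/C(√(40 - 64)) = -14043*(√(40 - 64) + √(1 + √(40 - 64)))/(2*(√(40 - 64))² + 72*√(40 - 64) + (√(40 - 64) + √(1 + √(40 - 64)))*(-4 + (√(40 - 64))² + 36*√(40 - 64))) = -14043*(√(-24) + √(1 + √(-24)))/(2*(√(-24))² + 72*√(-24) + (√(-24) + √(1 + √(-24)))*(-4 + (√(-24))² + 36*√(-24))) = -14043*(2*I*√6 + √(1 + 2*I*√6))/(2*(2*I*√6)² + 72*(2*I*√6) + (2*I*√6 + √(1 + 2*I*√6))*(-4 + (2*I*√6)² + 36*(2*I*√6))) = -14043*(√(1 + 2*I*√6) + 2*I*√6)/(2*(-24) + 144*I*√6 + (√(1 + 2*I*√6) + 2*I*√6)*(-4 - 24 + 72*I*√6)) = -14043*(√(1 + 2*I*√6) + 2*I*√6)/(-48 + 144*I*√6 + (√(1 + 2*I*√6) + 2*I*√6)*(-28 + 72*I*√6)) = -14043*(√(1 + 2*I*√6) + 2*I*√6)/(-48 + 144*I*√6 + (-28 + 72*I*√6)*(√(1 + 2*I*√6) + 2*I*√6)) = -14043*(√(1 + 2*I*√6) + 2*I*√6)/(-48 + (-28 + 72*I*√6)*(√(1 + 2*I*√6) + 2*I*√6) + 144*I*√6)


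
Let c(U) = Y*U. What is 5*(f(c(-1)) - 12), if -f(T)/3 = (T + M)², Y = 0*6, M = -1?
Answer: -75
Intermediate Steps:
Y = 0
c(U) = 0 (c(U) = 0*U = 0)
f(T) = -3*(-1 + T)² (f(T) = -3*(T - 1)² = -3*(-1 + T)²)
5*(f(c(-1)) - 12) = 5*(-3*(-1 + 0)² - 12) = 5*(-3*(-1)² - 12) = 5*(-3*1 - 12) = 5*(-3 - 12) = 5*(-15) = -75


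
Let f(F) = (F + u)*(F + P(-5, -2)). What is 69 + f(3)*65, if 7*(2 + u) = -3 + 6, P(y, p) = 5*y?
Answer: -13817/7 ≈ -1973.9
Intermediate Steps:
u = -11/7 (u = -2 + (-3 + 6)/7 = -2 + (⅐)*3 = -2 + 3/7 = -11/7 ≈ -1.5714)
f(F) = (-25 + F)*(-11/7 + F) (f(F) = (F - 11/7)*(F + 5*(-5)) = (-11/7 + F)*(F - 25) = (-11/7 + F)*(-25 + F) = (-25 + F)*(-11/7 + F))
69 + f(3)*65 = 69 + (275/7 + 3² - 186/7*3)*65 = 69 + (275/7 + 9 - 558/7)*65 = 69 - 220/7*65 = 69 - 14300/7 = -13817/7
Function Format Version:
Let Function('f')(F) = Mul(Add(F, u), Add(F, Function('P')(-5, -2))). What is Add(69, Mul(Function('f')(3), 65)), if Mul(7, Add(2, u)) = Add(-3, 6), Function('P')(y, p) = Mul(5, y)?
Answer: Rational(-13817, 7) ≈ -1973.9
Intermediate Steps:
u = Rational(-11, 7) (u = Add(-2, Mul(Rational(1, 7), Add(-3, 6))) = Add(-2, Mul(Rational(1, 7), 3)) = Add(-2, Rational(3, 7)) = Rational(-11, 7) ≈ -1.5714)
Function('f')(F) = Mul(Add(-25, F), Add(Rational(-11, 7), F)) (Function('f')(F) = Mul(Add(F, Rational(-11, 7)), Add(F, Mul(5, -5))) = Mul(Add(Rational(-11, 7), F), Add(F, -25)) = Mul(Add(Rational(-11, 7), F), Add(-25, F)) = Mul(Add(-25, F), Add(Rational(-11, 7), F)))
Add(69, Mul(Function('f')(3), 65)) = Add(69, Mul(Add(Rational(275, 7), Pow(3, 2), Mul(Rational(-186, 7), 3)), 65)) = Add(69, Mul(Add(Rational(275, 7), 9, Rational(-558, 7)), 65)) = Add(69, Mul(Rational(-220, 7), 65)) = Add(69, Rational(-14300, 7)) = Rational(-13817, 7)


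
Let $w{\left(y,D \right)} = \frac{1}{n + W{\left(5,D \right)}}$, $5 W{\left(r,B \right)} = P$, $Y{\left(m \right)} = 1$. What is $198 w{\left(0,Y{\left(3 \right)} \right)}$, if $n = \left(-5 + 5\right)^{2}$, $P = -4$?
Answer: $- \frac{495}{2} \approx -247.5$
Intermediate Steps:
$n = 0$ ($n = 0^{2} = 0$)
$W{\left(r,B \right)} = - \frac{4}{5}$ ($W{\left(r,B \right)} = \frac{1}{5} \left(-4\right) = - \frac{4}{5}$)
$w{\left(y,D \right)} = - \frac{5}{4}$ ($w{\left(y,D \right)} = \frac{1}{0 - \frac{4}{5}} = \frac{1}{- \frac{4}{5}} = - \frac{5}{4}$)
$198 w{\left(0,Y{\left(3 \right)} \right)} = 198 \left(- \frac{5}{4}\right) = - \frac{495}{2}$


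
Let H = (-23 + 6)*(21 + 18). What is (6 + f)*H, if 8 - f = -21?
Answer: -23205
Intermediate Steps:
f = 29 (f = 8 - 1*(-21) = 8 + 21 = 29)
H = -663 (H = -17*39 = -663)
(6 + f)*H = (6 + 29)*(-663) = 35*(-663) = -23205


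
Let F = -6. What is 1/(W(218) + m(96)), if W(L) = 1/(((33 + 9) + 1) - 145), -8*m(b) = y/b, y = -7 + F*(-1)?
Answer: -4352/37 ≈ -117.62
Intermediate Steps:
y = -1 (y = -7 - 6*(-1) = -7 + 6 = -1)
m(b) = 1/(8*b) (m(b) = -(-1)/(8*b) = 1/(8*b))
W(L) = -1/102 (W(L) = 1/((42 + 1) - 145) = 1/(43 - 145) = 1/(-102) = -1/102)
1/(W(218) + m(96)) = 1/(-1/102 + (⅛)/96) = 1/(-1/102 + (⅛)*(1/96)) = 1/(-1/102 + 1/768) = 1/(-37/4352) = -4352/37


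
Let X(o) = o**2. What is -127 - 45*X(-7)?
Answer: -2332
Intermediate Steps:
-127 - 45*X(-7) = -127 - 45*(-7)**2 = -127 - 45*49 = -127 - 2205 = -2332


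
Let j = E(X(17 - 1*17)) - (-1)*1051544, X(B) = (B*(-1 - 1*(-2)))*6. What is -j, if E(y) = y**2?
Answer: -1051544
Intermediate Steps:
X(B) = 6*B (X(B) = (B*(-1 + 2))*6 = (B*1)*6 = B*6 = 6*B)
j = 1051544 (j = (6*(17 - 1*17))**2 - (-1)*1051544 = (6*(17 - 17))**2 - 1*(-1051544) = (6*0)**2 + 1051544 = 0**2 + 1051544 = 0 + 1051544 = 1051544)
-j = -1*1051544 = -1051544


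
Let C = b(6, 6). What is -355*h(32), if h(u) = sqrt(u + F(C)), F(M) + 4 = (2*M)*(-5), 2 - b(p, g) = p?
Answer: -710*sqrt(17) ≈ -2927.4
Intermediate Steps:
b(p, g) = 2 - p
C = -4 (C = 2 - 1*6 = 2 - 6 = -4)
F(M) = -4 - 10*M (F(M) = -4 + (2*M)*(-5) = -4 - 10*M)
h(u) = sqrt(36 + u) (h(u) = sqrt(u + (-4 - 10*(-4))) = sqrt(u + (-4 + 40)) = sqrt(u + 36) = sqrt(36 + u))
-355*h(32) = -355*sqrt(36 + 32) = -710*sqrt(17)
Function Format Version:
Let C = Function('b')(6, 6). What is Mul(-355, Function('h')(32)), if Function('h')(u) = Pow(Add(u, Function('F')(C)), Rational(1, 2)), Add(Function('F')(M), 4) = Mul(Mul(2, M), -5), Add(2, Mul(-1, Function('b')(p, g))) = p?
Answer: Mul(-710, Pow(17, Rational(1, 2))) ≈ -2927.4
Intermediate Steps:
Function('b')(p, g) = Add(2, Mul(-1, p))
C = -4 (C = Add(2, Mul(-1, 6)) = Add(2, -6) = -4)
Function('F')(M) = Add(-4, Mul(-10, M)) (Function('F')(M) = Add(-4, Mul(Mul(2, M), -5)) = Add(-4, Mul(-10, M)))
Function('h')(u) = Pow(Add(36, u), Rational(1, 2)) (Function('h')(u) = Pow(Add(u, Add(-4, Mul(-10, -4))), Rational(1, 2)) = Pow(Add(u, Add(-4, 40)), Rational(1, 2)) = Pow(Add(u, 36), Rational(1, 2)) = Pow(Add(36, u), Rational(1, 2)))
Mul(-355, Function('h')(32)) = Mul(-355, Pow(Add(36, 32), Rational(1, 2))) = Mul(-355, Pow(68, Rational(1, 2))) = Mul(-355, Mul(2, Pow(17, Rational(1, 2)))) = Mul(-710, Pow(17, Rational(1, 2)))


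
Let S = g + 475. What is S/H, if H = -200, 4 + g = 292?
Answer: -763/200 ≈ -3.8150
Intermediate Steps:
g = 288 (g = -4 + 292 = 288)
S = 763 (S = 288 + 475 = 763)
S/H = 763/(-200) = 763*(-1/200) = -763/200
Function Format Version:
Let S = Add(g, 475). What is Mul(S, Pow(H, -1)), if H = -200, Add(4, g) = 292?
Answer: Rational(-763, 200) ≈ -3.8150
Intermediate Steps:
g = 288 (g = Add(-4, 292) = 288)
S = 763 (S = Add(288, 475) = 763)
Mul(S, Pow(H, -1)) = Mul(763, Pow(-200, -1)) = Mul(763, Rational(-1, 200)) = Rational(-763, 200)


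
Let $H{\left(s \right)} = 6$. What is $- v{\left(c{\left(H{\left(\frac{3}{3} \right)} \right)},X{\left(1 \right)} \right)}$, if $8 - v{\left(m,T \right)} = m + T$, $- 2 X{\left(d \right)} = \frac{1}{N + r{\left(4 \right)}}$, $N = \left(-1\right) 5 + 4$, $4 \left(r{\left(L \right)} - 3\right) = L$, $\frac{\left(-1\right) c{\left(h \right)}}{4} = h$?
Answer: $- \frac{193}{6} \approx -32.167$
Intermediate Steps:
$c{\left(h \right)} = - 4 h$
$r{\left(L \right)} = 3 + \frac{L}{4}$
$N = -1$ ($N = -5 + 4 = -1$)
$X{\left(d \right)} = - \frac{1}{6}$ ($X{\left(d \right)} = - \frac{1}{2 \left(-1 + \left(3 + \frac{1}{4} \cdot 4\right)\right)} = - \frac{1}{2 \left(-1 + \left(3 + 1\right)\right)} = - \frac{1}{2 \left(-1 + 4\right)} = - \frac{1}{2 \cdot 3} = \left(- \frac{1}{2}\right) \frac{1}{3} = - \frac{1}{6}$)
$v{\left(m,T \right)} = 8 - T - m$ ($v{\left(m,T \right)} = 8 - \left(m + T\right) = 8 - \left(T + m\right) = 8 - T - m$)
$- v{\left(c{\left(H{\left(\frac{3}{3} \right)} \right)},X{\left(1 \right)} \right)} = - (8 - - \frac{1}{6} - \left(-4\right) 6) = - (8 + \frac{1}{6} - -24) = - (8 + \frac{1}{6} + 24) = \left(-1\right) \frac{193}{6} = - \frac{193}{6}$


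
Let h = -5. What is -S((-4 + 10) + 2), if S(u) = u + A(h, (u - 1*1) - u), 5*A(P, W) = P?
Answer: -7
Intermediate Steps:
A(P, W) = P/5
S(u) = -1 + u (S(u) = u + (⅕)*(-5) = u - 1 = -1 + u)
-S((-4 + 10) + 2) = -(-1 + ((-4 + 10) + 2)) = -(-1 + (6 + 2)) = -(-1 + 8) = -1*7 = -7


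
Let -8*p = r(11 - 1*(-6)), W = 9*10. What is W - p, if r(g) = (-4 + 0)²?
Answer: 92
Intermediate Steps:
W = 90
r(g) = 16 (r(g) = (-4)² = 16)
p = -2 (p = -⅛*16 = -2)
W - p = 90 - 1*(-2) = 90 + 2 = 92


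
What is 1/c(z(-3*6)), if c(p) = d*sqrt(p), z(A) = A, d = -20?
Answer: I*sqrt(2)/120 ≈ 0.011785*I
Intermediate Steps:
c(p) = -20*sqrt(p)
1/c(z(-3*6)) = 1/(-20*3*I*sqrt(2)) = 1/(-60*I*sqrt(2)) = I*sqrt(2)/120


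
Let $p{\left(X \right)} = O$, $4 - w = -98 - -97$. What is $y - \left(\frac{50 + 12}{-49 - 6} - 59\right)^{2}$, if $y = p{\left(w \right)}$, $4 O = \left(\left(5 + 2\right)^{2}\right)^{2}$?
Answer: $- \frac{36481971}{12100} \approx -3015.0$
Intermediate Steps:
$w = 5$ ($w = 4 - \left(-98 - -97\right) = 4 - \left(-98 + 97\right) = 4 - -1 = 4 + 1 = 5$)
$O = \frac{2401}{4}$ ($O = \frac{\left(\left(5 + 2\right)^{2}\right)^{2}}{4} = \frac{\left(7^{2}\right)^{2}}{4} = \frac{49^{2}}{4} = \frac{1}{4} \cdot 2401 = \frac{2401}{4} \approx 600.25$)
$p{\left(X \right)} = \frac{2401}{4}$
$y = \frac{2401}{4} \approx 600.25$
$y - \left(\frac{50 + 12}{-49 - 6} - 59\right)^{2} = \frac{2401}{4} - \left(\frac{50 + 12}{-49 - 6} - 59\right)^{2} = \frac{2401}{4} - \left(\frac{62}{-55} - 59\right)^{2} = \frac{2401}{4} - \left(62 \left(- \frac{1}{55}\right) - 59\right)^{2} = \frac{2401}{4} - \left(- \frac{62}{55} - 59\right)^{2} = \frac{2401}{4} - \left(- \frac{3307}{55}\right)^{2} = \frac{2401}{4} - \frac{10936249}{3025} = - \frac{36481971}{12100}$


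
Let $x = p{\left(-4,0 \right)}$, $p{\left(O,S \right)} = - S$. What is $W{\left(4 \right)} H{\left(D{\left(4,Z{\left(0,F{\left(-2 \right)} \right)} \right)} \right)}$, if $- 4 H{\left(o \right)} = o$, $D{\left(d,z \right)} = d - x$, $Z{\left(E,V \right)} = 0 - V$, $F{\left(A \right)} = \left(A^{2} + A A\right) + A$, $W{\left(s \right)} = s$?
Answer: $-4$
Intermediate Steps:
$F{\left(A \right)} = A + 2 A^{2}$ ($F{\left(A \right)} = \left(A^{2} + A^{2}\right) + A = 2 A^{2} + A = A + 2 A^{2}$)
$Z{\left(E,V \right)} = - V$
$x = 0$ ($x = \left(-1\right) 0 = 0$)
$D{\left(d,z \right)} = d$ ($D{\left(d,z \right)} = d - 0 = d + 0 = d$)
$H{\left(o \right)} = - \frac{o}{4}$
$W{\left(4 \right)} H{\left(D{\left(4,Z{\left(0,F{\left(-2 \right)} \right)} \right)} \right)} = 4 \left(\left(- \frac{1}{4}\right) 4\right) = 4 \left(-1\right) = -4$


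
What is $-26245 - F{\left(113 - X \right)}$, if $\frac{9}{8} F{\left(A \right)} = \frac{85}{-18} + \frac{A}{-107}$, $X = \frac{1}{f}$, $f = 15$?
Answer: $- \frac{1137104519}{43335} \approx -26240.0$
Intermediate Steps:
$X = \frac{1}{15} \approx 0.066667$
$F{\left(A \right)} = - \frac{340}{81} - \frac{8 A}{963}$ ($F{\left(A \right)} = \frac{8 \left(\frac{85}{-18} + \frac{A}{-107}\right)}{9} = \frac{8 \left(85 \left(- \frac{1}{18}\right) + A \left(- \frac{1}{107}\right)\right)}{9} = \frac{8 \left(- \frac{85}{18} - \frac{A}{107}\right)}{9} = - \frac{340}{81} - \frac{8 A}{963}$)
$-26245 - F{\left(113 - X \right)} = -26245 - \left(- \frac{340}{81} - \frac{8 \left(113 - \frac{1}{15}\right)}{963}\right) = -26245 - \left(- \frac{340}{81} - \frac{13552}{14445}\right) = -26245 - - \frac{222556}{43335} = -26245 + \frac{222556}{43335} = - \frac{1137104519}{43335}$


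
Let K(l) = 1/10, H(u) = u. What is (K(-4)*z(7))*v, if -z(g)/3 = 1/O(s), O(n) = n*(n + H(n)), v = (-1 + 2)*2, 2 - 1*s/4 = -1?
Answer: -1/480 ≈ -0.0020833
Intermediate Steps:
s = 12 (s = 8 - 4*(-1) = 8 + 4 = 12)
K(l) = ⅒
v = 2 (v = 1*2 = 2)
O(n) = 2*n² (O(n) = n*(n + n) = n*(2*n) = 2*n²)
z(g) = -1/96 (z(g) = -3/(2*12²) = -3/(2*144) = -3/288 = -3*1/288 = -1/96)
(K(-4)*z(7))*v = ((⅒)*(-1/96))*2 = -1/960*2 = -1/480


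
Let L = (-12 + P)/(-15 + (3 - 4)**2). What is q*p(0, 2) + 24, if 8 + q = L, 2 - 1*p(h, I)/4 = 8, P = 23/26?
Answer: 17922/91 ≈ 196.95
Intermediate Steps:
P = 23/26 (P = 23*(1/26) = 23/26 ≈ 0.88461)
p(h, I) = -24 (p(h, I) = 8 - 4*8 = 8 - 32 = -24)
L = 289/364 (L = (-12 + 23/26)/(-15 + (3 - 4)**2) = -289/(26*(-15 + (-1)**2)) = -289/(26*(-15 + 1)) = -289/26/(-14) = -289/26*(-1/14) = 289/364 ≈ 0.79396)
q = -2623/364 (q = -8 + 289/364 = -2623/364 ≈ -7.2060)
q*p(0, 2) + 24 = -2623/364*(-24) + 24 = 15738/91 + 24 = 17922/91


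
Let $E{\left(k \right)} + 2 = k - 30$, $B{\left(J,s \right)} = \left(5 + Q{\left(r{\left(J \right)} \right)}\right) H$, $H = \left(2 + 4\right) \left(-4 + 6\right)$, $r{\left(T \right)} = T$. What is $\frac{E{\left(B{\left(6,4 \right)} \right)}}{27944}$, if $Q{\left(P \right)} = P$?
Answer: $\frac{25}{6986} \approx 0.0035786$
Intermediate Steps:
$H = 12$ ($H = 6 \cdot 2 = 12$)
$B{\left(J,s \right)} = 60 + 12 J$ ($B{\left(J,s \right)} = \left(5 + J\right) 12 = 60 + 12 J$)
$E{\left(k \right)} = -32 + k$ ($E{\left(k \right)} = -2 + \left(k - 30\right) = -2 + \left(-30 + k\right) = -32 + k$)
$\frac{E{\left(B{\left(6,4 \right)} \right)}}{27944} = \frac{-32 + \left(60 + 12 \cdot 6\right)}{27944} = \left(-32 + \left(60 + 72\right)\right) \frac{1}{27944} = \left(-32 + 132\right) \frac{1}{27944} = 100 \cdot \frac{1}{27944} = \frac{25}{6986}$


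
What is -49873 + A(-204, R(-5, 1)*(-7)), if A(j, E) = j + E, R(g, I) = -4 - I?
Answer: -50042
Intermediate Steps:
A(j, E) = E + j
-49873 + A(-204, R(-5, 1)*(-7)) = -49873 + ((-4 - 1*1)*(-7) - 204) = -49873 + ((-4 - 1)*(-7) - 204) = -49873 + (-5*(-7) - 204) = -49873 + (35 - 204) = -49873 - 169 = -50042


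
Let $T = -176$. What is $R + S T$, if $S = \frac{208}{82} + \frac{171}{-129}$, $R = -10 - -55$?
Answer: $- \frac{296425}{1763} \approx -168.14$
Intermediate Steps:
$R = 45$ ($R = -10 + 55 = 45$)
$S = \frac{2135}{1763}$ ($S = 208 \cdot \frac{1}{82} + 171 \left(- \frac{1}{129}\right) = \frac{104}{41} - \frac{57}{43} = \frac{2135}{1763} \approx 1.211$)
$R + S T = 45 + \frac{2135}{1763} \left(-176\right) = 45 - \frac{375760}{1763} = - \frac{296425}{1763}$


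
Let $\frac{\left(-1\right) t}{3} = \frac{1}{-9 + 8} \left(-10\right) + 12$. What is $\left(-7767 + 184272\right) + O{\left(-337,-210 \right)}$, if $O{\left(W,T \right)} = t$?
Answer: $176439$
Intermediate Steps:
$t = -66$ ($t = - 3 \left(\frac{1}{-9 + 8} \left(-10\right) + 12\right) = - 3 \left(\frac{1}{-1} \left(-10\right) + 12\right) = - 3 \left(\left(-1\right) \left(-10\right) + 12\right) = - 3 \left(10 + 12\right) = \left(-3\right) 22 = -66$)
$O{\left(W,T \right)} = -66$
$\left(-7767 + 184272\right) + O{\left(-337,-210 \right)} = \left(-7767 + 184272\right) - 66 = 176505 - 66 = 176439$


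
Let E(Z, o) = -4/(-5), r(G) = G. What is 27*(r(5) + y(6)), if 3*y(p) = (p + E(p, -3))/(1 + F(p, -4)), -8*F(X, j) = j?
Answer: 879/5 ≈ 175.80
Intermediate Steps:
E(Z, o) = ⅘ (E(Z, o) = -4*(-⅕) = ⅘)
F(X, j) = -j/8
y(p) = 8/45 + 2*p/9 (y(p) = ((p + ⅘)/(1 - ⅛*(-4)))/3 = ((⅘ + p)/(1 + ½))/3 = ((⅘ + p)/(3/2))/3 = ((⅘ + p)*(⅔))/3 = (8/15 + 2*p/3)/3 = 8/45 + 2*p/9)
27*(r(5) + y(6)) = 27*(5 + (8/45 + (2/9)*6)) = 27*(5 + (8/45 + 4/3)) = 27*(5 + 68/45) = 27*(293/45) = 879/5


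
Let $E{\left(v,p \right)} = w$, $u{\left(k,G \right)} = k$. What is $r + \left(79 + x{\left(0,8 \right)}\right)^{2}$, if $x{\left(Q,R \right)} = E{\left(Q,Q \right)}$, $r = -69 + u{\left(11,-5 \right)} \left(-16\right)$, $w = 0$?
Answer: $5996$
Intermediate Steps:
$E{\left(v,p \right)} = 0$
$r = -245$ ($r = -69 + 11 \left(-16\right) = -69 - 176 = -245$)
$x{\left(Q,R \right)} = 0$
$r + \left(79 + x{\left(0,8 \right)}\right)^{2} = -245 + \left(79 + 0\right)^{2} = -245 + 79^{2} = -245 + 6241 = 5996$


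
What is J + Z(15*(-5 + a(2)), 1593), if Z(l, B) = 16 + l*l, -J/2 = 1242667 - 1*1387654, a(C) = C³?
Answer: 292015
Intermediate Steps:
J = 289974 (J = -2*(1242667 - 1*1387654) = -2*(1242667 - 1387654) = -2*(-144987) = 289974)
Z(l, B) = 16 + l²
J + Z(15*(-5 + a(2)), 1593) = 289974 + (16 + (15*(-5 + 2³))²) = 289974 + (16 + (15*(-5 + 8))²) = 289974 + (16 + (15*3)²) = 289974 + (16 + 45²) = 289974 + (16 + 2025) = 289974 + 2041 = 292015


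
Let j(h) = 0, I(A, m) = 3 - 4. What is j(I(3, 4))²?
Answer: 0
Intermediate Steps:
I(A, m) = -1
j(I(3, 4))² = 0² = 0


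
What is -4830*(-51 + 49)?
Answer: 9660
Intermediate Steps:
-4830*(-51 + 49) = -4830*(-2) = 9660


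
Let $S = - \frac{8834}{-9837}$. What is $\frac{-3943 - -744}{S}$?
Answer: $- \frac{4495509}{1262} \approx -3562.2$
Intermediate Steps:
$S = \frac{8834}{9837}$ ($S = \left(-8834\right) \left(- \frac{1}{9837}\right) = \frac{8834}{9837} \approx 0.89804$)
$\frac{-3943 - -744}{S} = \frac{-3943 - -744}{\frac{8834}{9837}} = \left(-3943 + 744\right) \frac{9837}{8834} = \left(-3199\right) \frac{9837}{8834} = - \frac{4495509}{1262}$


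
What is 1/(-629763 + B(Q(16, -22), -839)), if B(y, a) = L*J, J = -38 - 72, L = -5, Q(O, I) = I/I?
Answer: -1/629213 ≈ -1.5893e-6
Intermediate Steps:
Q(O, I) = 1
J = -110
B(y, a) = 550 (B(y, a) = -5*(-110) = 550)
1/(-629763 + B(Q(16, -22), -839)) = 1/(-629763 + 550) = 1/(-629213) = -1/629213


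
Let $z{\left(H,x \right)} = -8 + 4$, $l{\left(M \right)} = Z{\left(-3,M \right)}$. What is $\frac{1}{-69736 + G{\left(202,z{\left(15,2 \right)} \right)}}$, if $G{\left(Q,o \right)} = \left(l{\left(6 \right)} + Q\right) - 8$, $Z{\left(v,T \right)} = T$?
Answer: $- \frac{1}{69536} \approx -1.4381 \cdot 10^{-5}$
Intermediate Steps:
$l{\left(M \right)} = M$
$z{\left(H,x \right)} = -4$
$G{\left(Q,o \right)} = -2 + Q$ ($G{\left(Q,o \right)} = \left(6 + Q\right) - 8 = -2 + Q$)
$\frac{1}{-69736 + G{\left(202,z{\left(15,2 \right)} \right)}} = \frac{1}{-69736 + \left(-2 + 202\right)} = \frac{1}{-69736 + 200} = \frac{1}{-69536} = - \frac{1}{69536}$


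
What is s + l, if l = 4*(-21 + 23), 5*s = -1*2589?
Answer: -2549/5 ≈ -509.80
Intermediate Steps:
s = -2589/5 (s = (-1*2589)/5 = (⅕)*(-2589) = -2589/5 ≈ -517.80)
l = 8 (l = 4*2 = 8)
s + l = -2589/5 + 8 = -2549/5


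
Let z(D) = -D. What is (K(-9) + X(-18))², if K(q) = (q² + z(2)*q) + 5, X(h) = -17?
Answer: 7569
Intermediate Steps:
K(q) = 5 + q² - 2*q (K(q) = (q² + (-1*2)*q) + 5 = (q² - 2*q) + 5 = 5 + q² - 2*q)
(K(-9) + X(-18))² = ((5 + (-9)² - 2*(-9)) - 17)² = ((5 + 81 + 18) - 17)² = (104 - 17)² = 87² = 7569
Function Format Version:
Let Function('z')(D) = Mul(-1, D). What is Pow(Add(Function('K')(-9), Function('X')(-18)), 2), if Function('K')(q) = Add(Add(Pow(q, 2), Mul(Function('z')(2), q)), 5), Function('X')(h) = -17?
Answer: 7569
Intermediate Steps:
Function('K')(q) = Add(5, Pow(q, 2), Mul(-2, q)) (Function('K')(q) = Add(Add(Pow(q, 2), Mul(Mul(-1, 2), q)), 5) = Add(Add(Pow(q, 2), Mul(-2, q)), 5) = Add(5, Pow(q, 2), Mul(-2, q)))
Pow(Add(Function('K')(-9), Function('X')(-18)), 2) = Pow(Add(Add(5, Pow(-9, 2), Mul(-2, -9)), -17), 2) = Pow(Add(Add(5, 81, 18), -17), 2) = Pow(Add(104, -17), 2) = Pow(87, 2) = 7569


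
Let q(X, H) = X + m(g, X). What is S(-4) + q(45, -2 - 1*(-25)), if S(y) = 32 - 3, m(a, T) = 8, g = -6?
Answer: 82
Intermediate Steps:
S(y) = 29
q(X, H) = 8 + X (q(X, H) = X + 8 = 8 + X)
S(-4) + q(45, -2 - 1*(-25)) = 29 + (8 + 45) = 29 + 53 = 82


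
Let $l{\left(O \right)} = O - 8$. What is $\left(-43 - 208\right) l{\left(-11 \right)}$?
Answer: $4769$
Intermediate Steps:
$l{\left(O \right)} = -8 + O$
$\left(-43 - 208\right) l{\left(-11 \right)} = \left(-43 - 208\right) \left(-8 - 11\right) = \left(-251\right) \left(-19\right) = 4769$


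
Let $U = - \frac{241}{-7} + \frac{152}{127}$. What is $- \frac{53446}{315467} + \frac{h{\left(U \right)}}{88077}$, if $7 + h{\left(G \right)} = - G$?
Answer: $- \frac{4196800317536}{24701209006551} \approx -0.1699$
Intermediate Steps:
$U = \frac{31671}{889}$ ($U = \left(-241\right) \left(- \frac{1}{7}\right) + 152 \cdot \frac{1}{127} = \frac{241}{7} + \frac{152}{127} = \frac{31671}{889} \approx 35.625$)
$h{\left(G \right)} = -7 - G$
$- \frac{53446}{315467} + \frac{h{\left(U \right)}}{88077} = - \frac{53446}{315467} + \frac{-7 - \frac{31671}{889}}{88077} = \left(-53446\right) \frac{1}{315467} + \left(-7 - \frac{31671}{889}\right) \frac{1}{88077} = - \frac{53446}{315467} - \frac{37894}{78300453} = - \frac{4196800317536}{24701209006551}$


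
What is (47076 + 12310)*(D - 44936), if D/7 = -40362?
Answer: -19447133420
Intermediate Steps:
D = -282534 (D = 7*(-40362) = -282534)
(47076 + 12310)*(D - 44936) = (47076 + 12310)*(-282534 - 44936) = 59386*(-327470) = -19447133420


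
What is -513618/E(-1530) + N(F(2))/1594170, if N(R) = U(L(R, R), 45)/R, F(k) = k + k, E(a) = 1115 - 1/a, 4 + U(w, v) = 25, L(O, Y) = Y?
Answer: -1670340578460743/3626101207560 ≈ -460.64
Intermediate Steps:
U(w, v) = 21 (U(w, v) = -4 + 25 = 21)
F(k) = 2*k
N(R) = 21/R
-513618/E(-1530) + N(F(2))/1594170 = -513618/(1115 - 1/(-1530)) + (21/((2*2)))/1594170 = -513618/(1115 - 1*(-1/1530)) + (21/4)*(1/1594170) = -513618/(1115 + 1/1530) + (21*(¼))*(1/1594170) = -513618/1705951/1530 + (21/4)*(1/1594170) = -513618*1530/1705951 + 7/2125560 = -785835540/1705951 + 7/2125560 = -1670340578460743/3626101207560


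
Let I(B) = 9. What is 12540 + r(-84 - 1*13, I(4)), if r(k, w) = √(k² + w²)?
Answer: 12540 + √9490 ≈ 12637.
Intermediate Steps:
12540 + r(-84 - 1*13, I(4)) = 12540 + √((-84 - 1*13)² + 9²) = 12540 + √((-84 - 13)² + 81) = 12540 + √((-97)² + 81) = 12540 + √(9409 + 81) = 12540 + √9490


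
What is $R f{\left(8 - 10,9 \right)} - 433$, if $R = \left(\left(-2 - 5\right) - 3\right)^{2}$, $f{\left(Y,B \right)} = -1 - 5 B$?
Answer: $-5033$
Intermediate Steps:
$R = 100$ ($R = \left(\left(-2 - 5\right) - 3\right)^{2} = \left(-7 - 3\right)^{2} = \left(-10\right)^{2} = 100$)
$R f{\left(8 - 10,9 \right)} - 433 = 100 \left(-1 - 45\right) - 433 = 100 \left(-46\right) - 433 = -4600 - 433 = -5033$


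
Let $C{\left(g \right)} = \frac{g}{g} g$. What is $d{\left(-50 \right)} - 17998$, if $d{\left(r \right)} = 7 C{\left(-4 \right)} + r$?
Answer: $-18076$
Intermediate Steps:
$C{\left(g \right)} = g$ ($C{\left(g \right)} = 1 g = g$)
$d{\left(r \right)} = -28 + r$ ($d{\left(r \right)} = 7 \left(-4\right) + r = -28 + r$)
$d{\left(-50 \right)} - 17998 = \left(-28 - 50\right) - 17998 = -78 - 17998 = -18076$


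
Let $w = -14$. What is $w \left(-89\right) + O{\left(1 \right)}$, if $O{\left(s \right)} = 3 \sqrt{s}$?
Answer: $1249$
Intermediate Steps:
$w \left(-89\right) + O{\left(1 \right)} = \left(-14\right) \left(-89\right) + 3 \sqrt{1} = 1246 + 3 \cdot 1 = 1246 + 3 = 1249$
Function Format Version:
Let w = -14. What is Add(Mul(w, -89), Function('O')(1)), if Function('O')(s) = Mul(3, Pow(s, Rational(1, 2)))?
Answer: 1249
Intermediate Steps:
Add(Mul(w, -89), Function('O')(1)) = Add(Mul(-14, -89), Mul(3, Pow(1, Rational(1, 2)))) = Add(1246, Mul(3, 1)) = Add(1246, 3) = 1249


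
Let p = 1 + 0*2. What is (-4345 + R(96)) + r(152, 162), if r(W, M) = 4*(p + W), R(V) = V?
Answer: -3637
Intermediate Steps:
p = 1 (p = 1 + 0 = 1)
r(W, M) = 4 + 4*W (r(W, M) = 4*(1 + W) = 4 + 4*W)
(-4345 + R(96)) + r(152, 162) = (-4345 + 96) + (4 + 4*152) = -4249 + (4 + 608) = -4249 + 612 = -3637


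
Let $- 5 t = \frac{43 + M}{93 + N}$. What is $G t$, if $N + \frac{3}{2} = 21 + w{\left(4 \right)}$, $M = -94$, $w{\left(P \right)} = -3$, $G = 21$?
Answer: $\frac{714}{365} \approx 1.9562$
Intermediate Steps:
$N = \frac{33}{2}$ ($N = - \frac{3}{2} + \left(21 - 3\right) = - \frac{3}{2} + 18 = \frac{33}{2} \approx 16.5$)
$t = \frac{34}{365}$ ($t = - \frac{\left(43 - 94\right) \frac{1}{93 + \frac{33}{2}}}{5} = - \frac{\left(-51\right) \frac{1}{\frac{219}{2}}}{5} = - \frac{\left(-51\right) \frac{2}{219}}{5} = \left(- \frac{1}{5}\right) \left(- \frac{34}{73}\right) = \frac{34}{365} \approx 0.093151$)
$G t = 21 \cdot \frac{34}{365} = \frac{714}{365}$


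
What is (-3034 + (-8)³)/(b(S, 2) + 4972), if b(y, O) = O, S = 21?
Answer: -591/829 ≈ -0.71291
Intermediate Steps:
(-3034 + (-8)³)/(b(S, 2) + 4972) = (-3034 + (-8)³)/(2 + 4972) = (-3034 - 512)/4974 = -3546*1/4974 = -591/829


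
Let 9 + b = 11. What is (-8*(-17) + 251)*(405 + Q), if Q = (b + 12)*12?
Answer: 221751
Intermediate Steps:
b = 2 (b = -9 + 11 = 2)
Q = 168 (Q = (2 + 12)*12 = 14*12 = 168)
(-8*(-17) + 251)*(405 + Q) = (-8*(-17) + 251)*(405 + 168) = (136 + 251)*573 = 387*573 = 221751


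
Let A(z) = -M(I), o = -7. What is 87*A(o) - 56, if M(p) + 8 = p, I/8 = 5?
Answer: -2840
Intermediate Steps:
I = 40 (I = 8*5 = 40)
M(p) = -8 + p
A(z) = -32 (A(z) = -(-8 + 40) = -1*32 = -32)
87*A(o) - 56 = 87*(-32) - 56 = -2784 - 56 = -2840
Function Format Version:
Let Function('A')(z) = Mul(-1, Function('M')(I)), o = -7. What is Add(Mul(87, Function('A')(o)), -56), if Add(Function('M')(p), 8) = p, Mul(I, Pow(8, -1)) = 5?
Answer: -2840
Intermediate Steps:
I = 40 (I = Mul(8, 5) = 40)
Function('M')(p) = Add(-8, p)
Function('A')(z) = -32 (Function('A')(z) = Mul(-1, Add(-8, 40)) = Mul(-1, 32) = -32)
Add(Mul(87, Function('A')(o)), -56) = Add(Mul(87, -32), -56) = Add(-2784, -56) = -2840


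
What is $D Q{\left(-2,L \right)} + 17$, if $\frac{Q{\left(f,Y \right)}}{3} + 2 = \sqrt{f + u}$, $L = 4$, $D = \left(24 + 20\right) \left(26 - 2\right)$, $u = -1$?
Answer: $-6319 + 3168 i \sqrt{3} \approx -6319.0 + 5487.1 i$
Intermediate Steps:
$D = 1056$ ($D = 44 \cdot 24 = 1056$)
$Q{\left(f,Y \right)} = -6 + 3 \sqrt{-1 + f}$ ($Q{\left(f,Y \right)} = -6 + 3 \sqrt{f - 1} = -6 + 3 \sqrt{-1 + f}$)
$D Q{\left(-2,L \right)} + 17 = 1056 \left(-6 + 3 \sqrt{-1 - 2}\right) + 17 = 1056 \left(-6 + 3 \sqrt{-3}\right) + 17 = 1056 \left(-6 + 3 i \sqrt{3}\right) + 17 = \left(-6336 + 3168 i \sqrt{3}\right) + 17 = -6319 + 3168 i \sqrt{3}$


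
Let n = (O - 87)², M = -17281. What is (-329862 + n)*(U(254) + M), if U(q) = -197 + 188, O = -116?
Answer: 4990810370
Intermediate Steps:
U(q) = -9
n = 41209 (n = (-116 - 87)² = (-203)² = 41209)
(-329862 + n)*(U(254) + M) = (-329862 + 41209)*(-9 - 17281) = -288653*(-17290) = 4990810370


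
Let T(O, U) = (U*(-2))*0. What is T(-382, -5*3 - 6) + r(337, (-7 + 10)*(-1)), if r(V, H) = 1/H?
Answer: -⅓ ≈ -0.33333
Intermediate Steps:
T(O, U) = 0 (T(O, U) = -2*U*0 = 0)
T(-382, -5*3 - 6) + r(337, (-7 + 10)*(-1)) = 0 + 1/((-7 + 10)*(-1)) = 0 + 1/(3*(-1)) = 0 + 1/(-3) = 0 - ⅓ = -⅓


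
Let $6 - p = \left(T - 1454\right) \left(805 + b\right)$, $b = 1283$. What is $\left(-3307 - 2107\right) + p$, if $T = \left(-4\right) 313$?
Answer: $5644720$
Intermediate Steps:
$T = -1252$
$p = 5650134$ ($p = 6 - \left(-1252 - 1454\right) \left(805 + 1283\right) = 6 - \left(-2706\right) 2088 = 6 - -5650128 = 6 + 5650128 = 5650134$)
$\left(-3307 - 2107\right) + p = \left(-3307 - 2107\right) + 5650134 = -5414 + 5650134 = 5644720$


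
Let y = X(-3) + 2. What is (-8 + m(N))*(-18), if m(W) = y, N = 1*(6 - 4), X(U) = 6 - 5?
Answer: 90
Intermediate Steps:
X(U) = 1
y = 3 (y = 1 + 2 = 3)
N = 2 (N = 1*2 = 2)
m(W) = 3
(-8 + m(N))*(-18) = (-8 + 3)*(-18) = -5*(-18) = 90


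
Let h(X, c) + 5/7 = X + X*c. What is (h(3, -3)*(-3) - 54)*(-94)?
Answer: 22278/7 ≈ 3182.6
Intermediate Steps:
h(X, c) = -5/7 + X + X*c (h(X, c) = -5/7 + (X + X*c) = -5/7 + X + X*c)
(h(3, -3)*(-3) - 54)*(-94) = ((-5/7 + 3 + 3*(-3))*(-3) - 54)*(-94) = ((-5/7 + 3 - 9)*(-3) - 54)*(-94) = (-47/7*(-3) - 54)*(-94) = (141/7 - 54)*(-94) = -237/7*(-94) = 22278/7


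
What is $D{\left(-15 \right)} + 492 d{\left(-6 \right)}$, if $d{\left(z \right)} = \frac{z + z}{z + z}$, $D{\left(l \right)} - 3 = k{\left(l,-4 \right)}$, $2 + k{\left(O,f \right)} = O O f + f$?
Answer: $-411$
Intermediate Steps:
$k{\left(O,f \right)} = -2 + f + f O^{2}$ ($k{\left(O,f \right)} = -2 + \left(O O f + f\right) = -2 + \left(O^{2} f + f\right) = -2 + \left(f O^{2} + f\right) = -2 + \left(f + f O^{2}\right) = -2 + f + f O^{2}$)
$D{\left(l \right)} = -3 - 4 l^{2}$ ($D{\left(l \right)} = 3 - \left(6 + 4 l^{2}\right) = -3 - 4 l^{2}$)
$d{\left(z \right)} = 1$ ($d{\left(z \right)} = \frac{2 z}{2 z} = 2 z \frac{1}{2 z} = 1$)
$D{\left(-15 \right)} + 492 d{\left(-6 \right)} = \left(-3 - 4 \left(-15\right)^{2}\right) + 492 \cdot 1 = \left(-3 - 900\right) + 492 = -903 + 492 = -411$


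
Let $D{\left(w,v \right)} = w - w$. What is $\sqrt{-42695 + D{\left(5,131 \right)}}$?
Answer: $i \sqrt{42695} \approx 206.63 i$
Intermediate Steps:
$D{\left(w,v \right)} = 0$
$\sqrt{-42695 + D{\left(5,131 \right)}} = \sqrt{-42695 + 0} = \sqrt{-42695} = i \sqrt{42695}$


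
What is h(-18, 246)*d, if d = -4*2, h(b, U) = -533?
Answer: 4264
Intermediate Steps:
d = -8
h(-18, 246)*d = -533*(-8) = 4264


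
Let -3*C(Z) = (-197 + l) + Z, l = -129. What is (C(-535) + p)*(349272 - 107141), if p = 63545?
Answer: 15455705992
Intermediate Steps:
C(Z) = 326/3 - Z/3 (C(Z) = -((-197 - 129) + Z)/3 = -(-326 + Z)/3 = 326/3 - Z/3)
(C(-535) + p)*(349272 - 107141) = ((326/3 - ⅓*(-535)) + 63545)*(349272 - 107141) = ((326/3 + 535/3) + 63545)*242131 = (287 + 63545)*242131 = 63832*242131 = 15455705992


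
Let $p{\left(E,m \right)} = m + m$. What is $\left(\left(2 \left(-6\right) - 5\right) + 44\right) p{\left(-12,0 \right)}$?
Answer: $0$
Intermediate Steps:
$p{\left(E,m \right)} = 2 m$
$\left(\left(2 \left(-6\right) - 5\right) + 44\right) p{\left(-12,0 \right)} = \left(\left(2 \left(-6\right) - 5\right) + 44\right) 2 \cdot 0 = \left(\left(-12 - 5\right) + 44\right) 0 = \left(-17 + 44\right) 0 = 27 \cdot 0 = 0$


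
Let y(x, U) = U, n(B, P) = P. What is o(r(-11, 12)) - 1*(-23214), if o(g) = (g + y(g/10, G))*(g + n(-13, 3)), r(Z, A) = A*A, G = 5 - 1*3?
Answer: 44676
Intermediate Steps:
G = 2 (G = 5 - 3 = 2)
r(Z, A) = A²
o(g) = (2 + g)*(3 + g) (o(g) = (g + 2)*(g + 3) = (2 + g)*(3 + g))
o(r(-11, 12)) - 1*(-23214) = (6 + (12²)² + 5*12²) - 1*(-23214) = (6 + 144² + 5*144) + 23214 = (6 + 20736 + 720) + 23214 = 21462 + 23214 = 44676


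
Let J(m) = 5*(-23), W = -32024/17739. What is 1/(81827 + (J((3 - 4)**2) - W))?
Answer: 17739/1449521192 ≈ 1.2238e-5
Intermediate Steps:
W = -32024/17739 (W = -32024*1/17739 = -32024/17739 ≈ -1.8053)
J(m) = -115
1/(81827 + (J((3 - 4)**2) - W)) = 1/(81827 + (-115 - 1*(-32024/17739))) = 1/(81827 + (-115 + 32024/17739)) = 1/(81827 - 2007961/17739) = 1/(1449521192/17739) = 17739/1449521192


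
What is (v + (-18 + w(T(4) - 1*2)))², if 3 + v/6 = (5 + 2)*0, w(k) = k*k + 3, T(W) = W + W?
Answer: 9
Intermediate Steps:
T(W) = 2*W
w(k) = 3 + k² (w(k) = k² + 3 = 3 + k²)
v = -18 (v = -18 + 6*((5 + 2)*0) = -18 + 6*(7*0) = -18 + 6*0 = -18 + 0 = -18)
(v + (-18 + w(T(4) - 1*2)))² = (-18 + (-18 + (3 + (2*4 - 1*2)²)))² = (-18 + (-18 + (3 + (8 - 2)²)))² = (-18 + (-18 + (3 + 6²)))² = (-18 + (-18 + (3 + 36)))² = (-18 + (-18 + 39))² = (-18 + 21)² = 3² = 9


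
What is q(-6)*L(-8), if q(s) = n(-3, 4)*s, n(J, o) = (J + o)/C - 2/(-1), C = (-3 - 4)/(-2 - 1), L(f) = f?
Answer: 816/7 ≈ 116.57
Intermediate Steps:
C = 7/3 (C = -7/(-3) = -7*(-1/3) = 7/3 ≈ 2.3333)
n(J, o) = 2 + 3*J/7 + 3*o/7 (n(J, o) = (J + o)/(7/3) - 2/(-1) = (J + o)*(3/7) - 2*(-1) = (3*J/7 + 3*o/7) + 2 = 2 + 3*J/7 + 3*o/7)
q(s) = 17*s/7 (q(s) = (2 + (3/7)*(-3) + (3/7)*4)*s = (2 - 9/7 + 12/7)*s = 17*s/7)
q(-6)*L(-8) = ((17/7)*(-6))*(-8) = -102/7*(-8) = 816/7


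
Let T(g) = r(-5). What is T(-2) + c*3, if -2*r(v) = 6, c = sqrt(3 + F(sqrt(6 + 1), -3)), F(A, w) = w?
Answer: -3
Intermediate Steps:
c = 0 (c = sqrt(3 - 3) = sqrt(0) = 0)
r(v) = -3 (r(v) = -1/2*6 = -3)
T(g) = -3
T(-2) + c*3 = -3 + 0*3 = -3 + 0 = -3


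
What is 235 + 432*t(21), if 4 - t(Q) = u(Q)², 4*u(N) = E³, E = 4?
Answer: -108629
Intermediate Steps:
u(N) = 16 (u(N) = (¼)*4³ = (¼)*64 = 16)
t(Q) = -252 (t(Q) = 4 - 1*16² = 4 - 1*256 = 4 - 256 = -252)
235 + 432*t(21) = 235 + 432*(-252) = 235 - 108864 = -108629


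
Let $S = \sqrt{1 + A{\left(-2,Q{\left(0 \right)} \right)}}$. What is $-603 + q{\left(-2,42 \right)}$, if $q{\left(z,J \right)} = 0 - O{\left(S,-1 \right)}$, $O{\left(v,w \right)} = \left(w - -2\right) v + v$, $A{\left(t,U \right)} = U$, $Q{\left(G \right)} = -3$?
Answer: $-603 - 2 i \sqrt{2} \approx -603.0 - 2.8284 i$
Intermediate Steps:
$S = i \sqrt{2}$ ($S = \sqrt{1 - 3} = \sqrt{-2} = i \sqrt{2} \approx 1.4142 i$)
$O{\left(v,w \right)} = v + v \left(2 + w\right)$ ($O{\left(v,w \right)} = \left(w + 2\right) v + v = \left(2 + w\right) v + v = v \left(2 + w\right) + v = v + v \left(2 + w\right)$)
$q{\left(z,J \right)} = - 2 i \sqrt{2}$ ($q{\left(z,J \right)} = 0 - i \sqrt{2} \left(3 - 1\right) = 0 - i \sqrt{2} \cdot 2 = 0 - 2 i \sqrt{2} = - 2 i \sqrt{2}$)
$-603 + q{\left(-2,42 \right)} = -603 - 2 i \sqrt{2}$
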